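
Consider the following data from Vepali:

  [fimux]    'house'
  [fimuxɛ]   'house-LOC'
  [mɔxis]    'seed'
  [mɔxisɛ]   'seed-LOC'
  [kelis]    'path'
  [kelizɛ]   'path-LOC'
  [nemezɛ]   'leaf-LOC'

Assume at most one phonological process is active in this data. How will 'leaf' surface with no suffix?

[nemes]

The root 'path' surfaces as [kelis] and [kelizɛ], with a stem-final [s] ~ [z] alternation.
The stem 'seed' ([mɔxis], [mɔxisɛ]) shows [s] unchanged in both environments, so [s] cannot be basic with [z] derived before the LOC suffix.
Therefore /z/ is basic and [s] is derived by word-final obstruent devoicing (voiced obstruents become voiceless word-finally).
From [nemezɛ] the stem 'leaf' is /nemez/; word-finally this yields [nemes].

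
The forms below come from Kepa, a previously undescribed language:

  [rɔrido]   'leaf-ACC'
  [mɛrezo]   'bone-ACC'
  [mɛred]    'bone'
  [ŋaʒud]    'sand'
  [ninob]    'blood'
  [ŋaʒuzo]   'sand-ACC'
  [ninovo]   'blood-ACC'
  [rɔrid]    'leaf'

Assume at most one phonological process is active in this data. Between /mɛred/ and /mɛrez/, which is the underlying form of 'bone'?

/mɛrez/

In [mɛred] and [mɛrezo] the final segment of 'bone' alternates: [d] ~ [z].
Compare 'leaf', with invariant [d] in [rɔrid] and [rɔrido]: an analysis with underlying /d/ and a rule producing [z] before the ACC suffix would wrongly predict alternation here too.
Therefore /z/ is basic and [d] is derived by word-final hardening (voiced fricatives become stops word-finally).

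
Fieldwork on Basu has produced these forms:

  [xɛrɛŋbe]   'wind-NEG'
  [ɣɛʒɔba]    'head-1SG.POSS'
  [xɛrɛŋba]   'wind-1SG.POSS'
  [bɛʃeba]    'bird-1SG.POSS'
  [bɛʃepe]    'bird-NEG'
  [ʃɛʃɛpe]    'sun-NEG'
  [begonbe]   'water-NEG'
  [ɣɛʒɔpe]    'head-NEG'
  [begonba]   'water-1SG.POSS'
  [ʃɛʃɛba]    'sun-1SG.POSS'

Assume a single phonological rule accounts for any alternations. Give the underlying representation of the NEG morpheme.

/-pe/

The NEG morpheme has two allomorphs, [-be] and [-pe].
The 1SG.POSS suffix, which begins with [b], is invariant after every stem; so [b] is not altered by any rule here.
So the underlying form is /-pe/, and voiceless stops become voiced after a nasal.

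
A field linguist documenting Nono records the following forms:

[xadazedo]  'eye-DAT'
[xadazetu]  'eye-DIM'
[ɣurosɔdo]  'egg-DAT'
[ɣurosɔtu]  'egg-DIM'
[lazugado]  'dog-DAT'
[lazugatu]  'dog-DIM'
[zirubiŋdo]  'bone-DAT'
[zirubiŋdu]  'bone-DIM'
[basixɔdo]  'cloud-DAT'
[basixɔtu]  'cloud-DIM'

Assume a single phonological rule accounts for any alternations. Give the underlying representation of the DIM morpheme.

The DIM morpheme has two allomorphs, [-du] and [-tu].
The DAT suffix, which begins with [d], is invariant after every stem; so [d] is not altered by any rule here.
So the underlying form is /-tu/, and voiceless stops become voiced after a nasal.

/-tu/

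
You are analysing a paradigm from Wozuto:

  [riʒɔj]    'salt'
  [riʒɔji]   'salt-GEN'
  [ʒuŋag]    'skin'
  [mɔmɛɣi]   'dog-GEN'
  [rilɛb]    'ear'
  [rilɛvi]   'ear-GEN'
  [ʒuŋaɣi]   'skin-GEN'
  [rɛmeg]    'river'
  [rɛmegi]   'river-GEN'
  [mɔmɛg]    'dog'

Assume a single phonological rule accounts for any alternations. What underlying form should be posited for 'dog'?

'dog' shows [g] ~ [ɣ] at the end of the stem ([mɔmɛg] vs [mɔmɛɣi]).
Compare 'river', with invariant [g] in [rɛmeg] and [rɛmegi]: an analysis with underlying /g/ and a rule producing [ɣ] before the GEN suffix would wrongly predict alternation here too.
The alternation reflects word-final hardening: voiced fricatives become stops word-finally. /ɣ/ is underlying.
Hence 'dog' is /mɔmɛɣ/ underlyingly.

/mɔmɛɣ/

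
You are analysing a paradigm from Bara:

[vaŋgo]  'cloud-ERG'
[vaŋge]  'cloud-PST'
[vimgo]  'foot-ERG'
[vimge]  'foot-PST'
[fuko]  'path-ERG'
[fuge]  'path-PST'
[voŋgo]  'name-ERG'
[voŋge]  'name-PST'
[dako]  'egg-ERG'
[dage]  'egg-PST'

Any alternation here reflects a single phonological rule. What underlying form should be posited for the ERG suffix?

The ERG morpheme has two allomorphs, [-go] and [-ko].
By contrast the PST suffix keeps its initial [g] throughout — that segment must be underlying.
The ERG suffix is therefore /-ko/ underlyingly, with post-nasal voicing: voiceless stops become voiced after a nasal.

/-ko/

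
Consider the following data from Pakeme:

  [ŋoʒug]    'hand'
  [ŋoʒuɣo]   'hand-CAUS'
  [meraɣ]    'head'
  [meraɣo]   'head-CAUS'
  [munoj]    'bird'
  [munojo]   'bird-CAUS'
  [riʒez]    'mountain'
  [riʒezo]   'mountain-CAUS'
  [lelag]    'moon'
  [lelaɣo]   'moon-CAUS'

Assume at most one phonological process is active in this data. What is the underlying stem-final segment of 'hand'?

/g/

The root 'hand' surfaces as [ŋoʒug] and [ŋoʒuɣo], with a stem-final [g] ~ [ɣ] alternation.
But 'head' keeps [ɣ] in both environments ([meraɣ], [meraɣo]), so there is no rule changing /ɣ/ to [g] in isolation.
Therefore /g/ is basic and [ɣ] is derived by intervocalic spirantization (voiced stops become fricatives between vowels).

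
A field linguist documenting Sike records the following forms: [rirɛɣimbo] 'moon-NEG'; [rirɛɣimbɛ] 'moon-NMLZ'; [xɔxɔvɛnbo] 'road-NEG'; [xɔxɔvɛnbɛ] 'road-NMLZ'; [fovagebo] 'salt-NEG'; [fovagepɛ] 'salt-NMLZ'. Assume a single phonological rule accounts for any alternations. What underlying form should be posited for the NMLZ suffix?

The NMLZ morpheme has two allomorphs, [-bɛ] and [-pɛ].
By contrast the NEG suffix keeps its initial [b] throughout — that segment must be underlying.
So the underlying form is /-pɛ/, and voiceless stops become voiced after a nasal.

/-pɛ/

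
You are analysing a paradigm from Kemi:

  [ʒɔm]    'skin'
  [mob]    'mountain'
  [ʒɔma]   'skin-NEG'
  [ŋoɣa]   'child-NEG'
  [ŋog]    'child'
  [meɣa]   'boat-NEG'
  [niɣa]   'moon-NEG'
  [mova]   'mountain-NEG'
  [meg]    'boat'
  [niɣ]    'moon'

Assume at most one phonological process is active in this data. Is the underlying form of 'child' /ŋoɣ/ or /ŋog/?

In [ŋoɣa] and [ŋog] the final segment of 'child' alternates: [ɣ] ~ [g].
But 'moon' keeps [ɣ] in both environments ([niɣa], [niɣ]), so there is no rule changing /ɣ/ to [g] in isolation.
Therefore /g/ is basic and [ɣ] is derived by intervocalic spirantization (voiced stops become fricatives between vowels).

/ŋog/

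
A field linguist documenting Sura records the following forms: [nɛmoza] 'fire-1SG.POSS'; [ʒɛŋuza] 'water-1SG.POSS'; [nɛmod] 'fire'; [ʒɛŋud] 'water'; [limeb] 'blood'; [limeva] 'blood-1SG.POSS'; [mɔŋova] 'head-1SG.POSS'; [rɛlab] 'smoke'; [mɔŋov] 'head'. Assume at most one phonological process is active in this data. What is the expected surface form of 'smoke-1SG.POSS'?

[rɛlava]

In [limeva] and [limeb] the final segment of 'blood' alternates: [v] ~ [b].
If /v/ were underlying and a rule turned it into [b] in isolation, 'head' would also alternate; but it has [v] in both [mɔŋova] and [mɔŋov].
Therefore /b/ is basic and [v] is derived by intervocalic spirantization (voiced stops become fricatives between vowels).
From [rɛlab] the stem 'smoke' is /rɛlab/; between vowels this yields [rɛlava].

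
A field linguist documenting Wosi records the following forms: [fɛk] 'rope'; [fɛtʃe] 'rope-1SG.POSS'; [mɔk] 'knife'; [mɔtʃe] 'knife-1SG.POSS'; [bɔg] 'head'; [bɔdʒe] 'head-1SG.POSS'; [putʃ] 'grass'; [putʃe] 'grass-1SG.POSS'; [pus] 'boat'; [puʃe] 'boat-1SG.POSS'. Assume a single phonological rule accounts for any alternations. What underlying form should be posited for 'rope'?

'rope' shows [k] ~ [tʃ] at the end of the stem ([fɛk] vs [fɛtʃe]).
The stem 'grass' ([putʃ], [putʃe]) shows [tʃ] unchanged in both environments, so [tʃ] cannot be basic with [k] derived in isolation.
The alternation reflects palatalization before a front vowel: /k/, /g/ and /s/ become palato-alveolar [tʃ], [dʒ] and [ʃ] before a front vowel. /k/ is underlying.

/fɛk/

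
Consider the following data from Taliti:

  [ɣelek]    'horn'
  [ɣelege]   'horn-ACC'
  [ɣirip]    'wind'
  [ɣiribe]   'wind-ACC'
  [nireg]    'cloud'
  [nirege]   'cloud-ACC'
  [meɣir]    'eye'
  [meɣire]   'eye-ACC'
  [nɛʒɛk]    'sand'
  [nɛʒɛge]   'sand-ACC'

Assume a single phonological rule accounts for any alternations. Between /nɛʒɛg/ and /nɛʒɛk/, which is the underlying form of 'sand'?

/nɛʒɛk/

'sand' shows [k] ~ [g] at the end of the stem ([nɛʒɛk] vs [nɛʒɛge]).
But 'cloud' keeps [g] in both environments ([nireg], [nirege]), so there is no rule changing /g/ to [k] in isolation.
Therefore /k/ is basic and [g] is derived by intervocalic voicing (voiceless stops become voiced between vowels).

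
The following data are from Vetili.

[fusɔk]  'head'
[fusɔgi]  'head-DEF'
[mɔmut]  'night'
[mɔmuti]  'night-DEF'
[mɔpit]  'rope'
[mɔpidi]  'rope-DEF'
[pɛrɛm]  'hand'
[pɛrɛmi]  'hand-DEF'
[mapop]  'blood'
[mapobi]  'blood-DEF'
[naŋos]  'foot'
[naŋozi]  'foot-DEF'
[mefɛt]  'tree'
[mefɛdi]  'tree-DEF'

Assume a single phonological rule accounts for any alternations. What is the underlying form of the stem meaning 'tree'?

/mefɛd/

'tree' shows [t] ~ [d] at the end of the stem ([mefɛt] vs [mefɛdi]).
Compare 'night', with invariant [t] in [mɔmut] and [mɔmuti]: an analysis with underlying /t/ and a rule producing [d] before the DEF suffix would wrongly predict alternation here too.
The alternation reflects word-final obstruent devoicing: voiced obstruents become voiceless word-finally. /d/ is underlying.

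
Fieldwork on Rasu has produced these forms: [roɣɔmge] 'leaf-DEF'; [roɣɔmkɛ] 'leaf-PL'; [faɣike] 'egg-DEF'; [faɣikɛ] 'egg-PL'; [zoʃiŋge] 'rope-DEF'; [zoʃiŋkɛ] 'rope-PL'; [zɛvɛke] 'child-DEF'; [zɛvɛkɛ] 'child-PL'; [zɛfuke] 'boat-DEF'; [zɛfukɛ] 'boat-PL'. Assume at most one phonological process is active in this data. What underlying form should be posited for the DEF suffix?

/-ge/

The DEF morpheme has two allomorphs, [-ge] and [-ke].
The PL suffix, which begins with [k], is invariant after every stem; so [k] is not altered by any rule here.
So the underlying form is /-ge/, and voiced stops become voiceless after a vowel.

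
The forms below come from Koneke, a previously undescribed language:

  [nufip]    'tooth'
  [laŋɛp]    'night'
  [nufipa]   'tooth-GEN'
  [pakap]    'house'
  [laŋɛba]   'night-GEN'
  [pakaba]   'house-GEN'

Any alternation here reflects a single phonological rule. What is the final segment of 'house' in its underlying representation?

'house' shows [b] ~ [p] at the end of the stem ([pakaba] vs [pakap]).
But 'tooth' keeps [p] in both environments ([nufipa], [nufip]), so there is no rule changing /p/ to [b] before the GEN suffix.
Therefore /b/ is basic and [p] is derived by word-final obstruent devoicing (voiced obstruents become voiceless word-finally).

/b/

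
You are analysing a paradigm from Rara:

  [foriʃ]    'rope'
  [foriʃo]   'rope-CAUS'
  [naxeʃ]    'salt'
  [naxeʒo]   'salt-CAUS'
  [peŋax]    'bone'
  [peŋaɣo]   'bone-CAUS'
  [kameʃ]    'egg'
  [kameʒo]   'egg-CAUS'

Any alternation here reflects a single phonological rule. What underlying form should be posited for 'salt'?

/naxeʒ/

The stem for 'salt' ends in [ʃ] in [naxeʃ] but [ʒ] in [naxeʒo].
Compare 'rope', with invariant [ʃ] in [foriʃ] and [foriʃo]: an analysis with underlying /ʃ/ and a rule producing [ʒ] before the CAUS suffix would wrongly predict alternation here too.
So /ʒ/ is underlying, and a rule of word-final obstruent devoicing — voiced obstruents become voiceless word-finally — gives [ʃ].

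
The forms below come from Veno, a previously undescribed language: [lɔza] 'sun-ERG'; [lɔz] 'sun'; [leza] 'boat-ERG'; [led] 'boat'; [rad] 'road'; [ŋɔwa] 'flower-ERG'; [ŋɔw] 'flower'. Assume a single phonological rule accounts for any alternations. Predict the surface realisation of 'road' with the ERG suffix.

[raza]

The stem for 'boat' ends in [z] in [leza] but [d] in [led].
If /z/ were underlying and a rule turned it into [d] in isolation, 'sun' would also alternate; but it has [z] in both [lɔza] and [lɔz].
The alternation reflects intervocalic spirantization: voiced stops become fricatives between vowels. /d/ is underlying.
The one attested form of 'road', [rad], shows underlying /rad/. Applying the same rule between vowels gives [raza].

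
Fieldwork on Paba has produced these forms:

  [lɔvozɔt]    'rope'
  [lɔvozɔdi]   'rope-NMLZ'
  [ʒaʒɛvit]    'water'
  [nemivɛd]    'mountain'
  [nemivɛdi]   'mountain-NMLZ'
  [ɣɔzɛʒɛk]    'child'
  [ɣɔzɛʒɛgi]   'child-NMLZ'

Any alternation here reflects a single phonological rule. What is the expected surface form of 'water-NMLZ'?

[ʒaʒɛvidi]

The root 'rope' surfaces as [lɔvozɔt] and [lɔvozɔdi], with a stem-final [t] ~ [d] alternation.
But 'mountain' keeps [d] in both environments ([nemivɛd], [nemivɛdi]), so there is no rule changing /d/ to [t] in isolation.
The underlying segment must be /t/; voiceless stops become voiced between vowels, yielding [d] there.
From [ʒaʒɛvit] the stem 'water' is /ʒaʒɛvit/; between vowels this yields [ʒaʒɛvidi].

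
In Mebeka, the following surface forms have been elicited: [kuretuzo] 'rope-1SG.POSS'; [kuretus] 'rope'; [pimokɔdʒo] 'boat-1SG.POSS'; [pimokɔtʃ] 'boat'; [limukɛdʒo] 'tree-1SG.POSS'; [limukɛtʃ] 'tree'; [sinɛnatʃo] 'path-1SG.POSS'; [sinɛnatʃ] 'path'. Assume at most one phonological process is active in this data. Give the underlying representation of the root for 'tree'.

The stem for 'tree' ends in [dʒ] in [limukɛdʒo] but [tʃ] in [limukɛtʃ].
The stem 'path' ([sinɛnatʃo], [sinɛnatʃ]) shows [tʃ] unchanged in both environments, so [tʃ] cannot be basic with [dʒ] derived before the 1SG.POSS suffix.
So /dʒ/ is underlying, and a rule of word-final obstruent devoicing — voiced obstruents become voiceless word-finally — gives [tʃ].
So 'tree' = /limukɛdʒ/.

/limukɛdʒ/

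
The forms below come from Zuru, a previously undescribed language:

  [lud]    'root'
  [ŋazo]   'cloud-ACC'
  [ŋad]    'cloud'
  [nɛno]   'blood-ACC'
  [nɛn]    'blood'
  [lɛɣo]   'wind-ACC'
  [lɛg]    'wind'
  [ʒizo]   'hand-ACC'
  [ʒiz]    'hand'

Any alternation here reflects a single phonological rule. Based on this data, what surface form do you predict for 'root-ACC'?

[luzo]

In [ŋazo] and [ŋad] the final segment of 'cloud' alternates: [z] ~ [d].
But 'hand' keeps [z] in both environments ([ʒizo], [ʒiz]), so there is no rule changing /z/ to [d] in isolation.
Therefore /d/ is basic and [z] is derived by intervocalic spirantization (voiced stops become fricatives between vowels).
From [lud] the stem 'root' is /lud/; between vowels this yields [luzo].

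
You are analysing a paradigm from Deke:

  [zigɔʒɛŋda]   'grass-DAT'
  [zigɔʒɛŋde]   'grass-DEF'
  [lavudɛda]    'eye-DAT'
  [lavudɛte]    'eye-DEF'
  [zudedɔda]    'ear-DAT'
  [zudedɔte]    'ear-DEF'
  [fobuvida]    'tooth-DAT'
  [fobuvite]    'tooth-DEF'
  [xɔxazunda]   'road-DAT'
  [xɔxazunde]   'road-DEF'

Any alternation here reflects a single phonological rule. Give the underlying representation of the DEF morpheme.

The DEF suffix surfaces as [-de] and [-te], depending on the final segment of the stem.
The DAT suffix, which begins with [d], is invariant after every stem; so [d] is not altered by any rule here.
So the underlying form is /-te/, and voiceless stops become voiced after a nasal.

/-te/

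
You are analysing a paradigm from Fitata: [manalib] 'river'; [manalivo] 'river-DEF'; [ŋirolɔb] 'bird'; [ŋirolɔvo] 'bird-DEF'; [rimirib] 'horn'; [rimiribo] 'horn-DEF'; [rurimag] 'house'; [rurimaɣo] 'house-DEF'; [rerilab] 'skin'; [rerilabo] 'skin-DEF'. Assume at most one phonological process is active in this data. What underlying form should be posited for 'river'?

In [manalib] and [manalivo] the final segment of 'river' alternates: [b] ~ [v].
If /b/ were underlying and a rule turned it into [v] before the DEF suffix, 'horn' would also alternate; but it has [b] in both [rimirib] and [rimiribo].
Therefore /v/ is basic and [b] is derived by word-final hardening (voiced fricatives become stops word-finally).
So 'river' = /manaliv/.

/manaliv/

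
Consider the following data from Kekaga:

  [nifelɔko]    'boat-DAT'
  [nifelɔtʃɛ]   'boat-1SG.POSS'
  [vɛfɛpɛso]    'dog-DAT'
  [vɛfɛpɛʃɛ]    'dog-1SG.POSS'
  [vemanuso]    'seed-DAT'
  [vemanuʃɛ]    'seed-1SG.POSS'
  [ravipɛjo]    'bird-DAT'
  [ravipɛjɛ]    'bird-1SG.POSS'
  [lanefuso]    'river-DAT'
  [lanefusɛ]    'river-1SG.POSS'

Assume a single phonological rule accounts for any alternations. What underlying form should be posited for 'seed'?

/vemanuʃ/

In [vemanuso] and [vemanuʃɛ] the final segment of 'seed' alternates: [s] ~ [ʃ].
Compare 'river', with invariant [s] in [lanefuso] and [lanefusɛ]: an analysis with underlying /s/ and a rule producing [ʃ] before the 1SG.POSS suffix would wrongly predict alternation here too.
The underlying segment must be /ʃ/; palato-alveolar /tʃ/ and /ʃ/ become [k] and [s] when no front vowel follows, yielding [s] there.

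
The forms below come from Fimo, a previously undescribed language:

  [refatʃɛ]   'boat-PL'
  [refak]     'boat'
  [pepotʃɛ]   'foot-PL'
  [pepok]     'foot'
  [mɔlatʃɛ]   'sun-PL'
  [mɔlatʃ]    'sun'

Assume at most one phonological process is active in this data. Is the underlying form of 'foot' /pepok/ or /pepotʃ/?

In [pepotʃɛ] and [pepok] the final segment of 'foot' alternates: [tʃ] ~ [k].
But 'sun' keeps [tʃ] in both environments ([mɔlatʃɛ], [mɔlatʃ]), so there is no rule changing /tʃ/ to [k] in isolation.
Therefore /k/ is basic and [tʃ] is derived by palatalization before a front vowel (/k/ becomes palato-alveolar [tʃ] before a front vowel).

/pepok/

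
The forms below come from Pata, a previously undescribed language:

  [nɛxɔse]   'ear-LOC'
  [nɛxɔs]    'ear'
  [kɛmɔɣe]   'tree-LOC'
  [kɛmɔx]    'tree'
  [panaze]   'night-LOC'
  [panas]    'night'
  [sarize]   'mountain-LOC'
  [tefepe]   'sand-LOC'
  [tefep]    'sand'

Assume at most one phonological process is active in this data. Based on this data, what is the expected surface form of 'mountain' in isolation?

[saris]

In [panaze] and [panas] the final segment of 'night' alternates: [z] ~ [s].
But 'ear' keeps [s] in both environments ([nɛxɔse], [nɛxɔs]), so there is no rule changing /s/ to [z] before the LOC suffix.
Therefore /z/ is basic and [s] is derived by word-final obstruent devoicing (voiced obstruents become voiceless word-finally).
From [sarize] the stem 'mountain' is /sariz/; word-finally this yields [saris].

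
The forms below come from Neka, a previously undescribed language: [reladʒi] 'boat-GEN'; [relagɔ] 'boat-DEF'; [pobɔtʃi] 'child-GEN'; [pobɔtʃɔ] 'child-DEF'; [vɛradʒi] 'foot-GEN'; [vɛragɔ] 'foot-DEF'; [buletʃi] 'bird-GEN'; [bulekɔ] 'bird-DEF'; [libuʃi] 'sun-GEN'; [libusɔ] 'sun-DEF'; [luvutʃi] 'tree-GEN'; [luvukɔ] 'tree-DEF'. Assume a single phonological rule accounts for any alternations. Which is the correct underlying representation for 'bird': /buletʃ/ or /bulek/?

/bulek/

In [buletʃi] and [bulekɔ] the final segment of 'bird' alternates: [tʃ] ~ [k].
The stem 'child' ([pobɔtʃi], [pobɔtʃɔ]) shows [tʃ] unchanged in both environments, so [tʃ] cannot be basic with [k] derived before the DEF suffix.
The alternation reflects palatalization before a front vowel: /k/, /g/ and /s/ become palato-alveolar [tʃ], [dʒ] and [ʃ] before a front vowel. /k/ is underlying.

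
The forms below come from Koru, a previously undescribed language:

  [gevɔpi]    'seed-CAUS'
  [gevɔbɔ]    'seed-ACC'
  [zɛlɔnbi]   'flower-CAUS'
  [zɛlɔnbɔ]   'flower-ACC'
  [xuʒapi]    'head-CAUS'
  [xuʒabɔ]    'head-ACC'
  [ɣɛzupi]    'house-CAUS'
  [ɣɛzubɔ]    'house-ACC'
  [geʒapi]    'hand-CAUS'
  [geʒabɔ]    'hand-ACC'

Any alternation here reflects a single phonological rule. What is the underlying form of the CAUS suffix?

/-pi/

The CAUS suffix surfaces as [-bi] and [-pi], depending on the final segment of the stem.
The ACC suffix, which begins with [b], is invariant after every stem; so [b] is not altered by any rule here.
The CAUS suffix is therefore /-pi/ underlyingly, with post-nasal voicing: voiceless stops become voiced after a nasal.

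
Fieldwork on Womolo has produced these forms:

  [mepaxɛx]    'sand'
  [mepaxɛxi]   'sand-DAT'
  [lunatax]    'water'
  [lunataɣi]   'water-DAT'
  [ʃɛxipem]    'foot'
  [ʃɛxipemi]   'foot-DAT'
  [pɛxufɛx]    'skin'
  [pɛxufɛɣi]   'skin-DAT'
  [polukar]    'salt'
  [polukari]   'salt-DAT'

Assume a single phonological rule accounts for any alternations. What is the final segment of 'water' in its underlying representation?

/ɣ/

The root 'water' surfaces as [lunatax] and [lunataɣi], with a stem-final [x] ~ [ɣ] alternation.
Compare 'sand', with invariant [x] in [mepaxɛx] and [mepaxɛxi]: an analysis with underlying /x/ and a rule producing [ɣ] before the DAT suffix would wrongly predict alternation here too.
So /ɣ/ is underlying, and a rule of word-final obstruent devoicing — voiced obstruents become voiceless word-finally — gives [x].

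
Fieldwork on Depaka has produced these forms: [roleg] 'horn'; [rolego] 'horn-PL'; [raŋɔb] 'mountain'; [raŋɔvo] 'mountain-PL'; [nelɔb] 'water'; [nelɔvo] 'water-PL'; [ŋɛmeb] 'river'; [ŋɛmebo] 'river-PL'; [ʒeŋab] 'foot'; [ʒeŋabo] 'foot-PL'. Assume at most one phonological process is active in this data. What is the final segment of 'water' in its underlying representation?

/v/

The stem for 'water' ends in [b] in [nelɔb] but [v] in [nelɔvo].
If /b/ were underlying and a rule turned it into [v] before the PL suffix, 'river' would also alternate; but it has [b] in both [ŋɛmeb] and [ŋɛmebo].
The alternation reflects word-final hardening: voiced fricatives become stops word-finally. /v/ is underlying.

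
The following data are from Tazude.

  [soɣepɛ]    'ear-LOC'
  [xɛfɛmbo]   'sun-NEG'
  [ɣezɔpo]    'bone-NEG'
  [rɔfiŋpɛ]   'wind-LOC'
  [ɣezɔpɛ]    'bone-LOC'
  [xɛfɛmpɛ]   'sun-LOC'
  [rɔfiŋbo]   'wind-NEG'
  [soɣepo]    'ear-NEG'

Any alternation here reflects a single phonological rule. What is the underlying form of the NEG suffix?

/-bo/

The NEG suffix surfaces as [-bo] and [-po], depending on the final segment of the stem.
By contrast the LOC suffix keeps its initial [p] throughout — that segment must be underlying.
The NEG suffix is therefore /-bo/ underlyingly, with post-vocalic devoicing: voiced stops become voiceless after a vowel.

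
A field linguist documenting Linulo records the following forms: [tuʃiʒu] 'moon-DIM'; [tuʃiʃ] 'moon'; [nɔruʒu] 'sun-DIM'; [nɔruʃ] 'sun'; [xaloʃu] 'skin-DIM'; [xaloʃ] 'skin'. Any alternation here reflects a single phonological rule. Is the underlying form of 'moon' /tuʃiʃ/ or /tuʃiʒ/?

/tuʃiʒ/

The root 'moon' surfaces as [tuʃiʒu] and [tuʃiʃ], with a stem-final [ʒ] ~ [ʃ] alternation.
The stem 'skin' ([xaloʃu], [xaloʃ]) shows [ʃ] unchanged in both environments, so [ʃ] cannot be basic with [ʒ] derived before the DIM suffix.
So /ʒ/ is underlying, and a rule of word-final obstruent devoicing — voiced obstruents become voiceless word-finally — gives [ʃ].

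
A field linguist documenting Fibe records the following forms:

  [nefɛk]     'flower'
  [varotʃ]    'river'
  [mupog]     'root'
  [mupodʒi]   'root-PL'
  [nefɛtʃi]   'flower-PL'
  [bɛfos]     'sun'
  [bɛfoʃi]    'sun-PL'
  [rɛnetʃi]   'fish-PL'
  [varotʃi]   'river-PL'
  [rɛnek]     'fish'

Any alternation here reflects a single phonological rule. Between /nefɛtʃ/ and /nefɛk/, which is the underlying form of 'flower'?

/nefɛk/

The stem for 'flower' ends in [tʃ] in [nefɛtʃi] but [k] in [nefɛk].
If /tʃ/ were underlying and a rule turned it into [k] in isolation, 'river' would also alternate; but it has [tʃ] in both [varotʃi] and [varotʃ].
The underlying segment must be /k/; /k/, /g/ and /s/ become palato-alveolar [tʃ], [dʒ] and [ʃ] before a front vowel, yielding [tʃ] there.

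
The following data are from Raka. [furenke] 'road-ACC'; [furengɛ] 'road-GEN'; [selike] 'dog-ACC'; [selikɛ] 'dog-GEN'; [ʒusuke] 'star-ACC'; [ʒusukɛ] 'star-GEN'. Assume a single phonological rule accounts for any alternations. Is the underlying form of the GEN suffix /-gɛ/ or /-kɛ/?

/-gɛ/

The GEN morpheme has two allomorphs, [-gɛ] and [-kɛ].
By contrast the ACC suffix keeps its initial [k] throughout — that segment must be underlying.
So the underlying form is /-gɛ/, and voiced stops become voiceless after a vowel.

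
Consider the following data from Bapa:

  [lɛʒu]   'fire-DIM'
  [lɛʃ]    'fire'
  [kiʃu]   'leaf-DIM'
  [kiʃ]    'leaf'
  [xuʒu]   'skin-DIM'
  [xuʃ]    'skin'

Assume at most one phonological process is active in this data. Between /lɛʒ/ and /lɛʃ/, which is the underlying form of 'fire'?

/lɛʒ/

The root 'fire' surfaces as [lɛʒu] and [lɛʃ], with a stem-final [ʒ] ~ [ʃ] alternation.
Compare 'leaf', with invariant [ʃ] in [kiʃu] and [kiʃ]: an analysis with underlying /ʃ/ and a rule producing [ʒ] before the DIM suffix would wrongly predict alternation here too.
The underlying segment must be /ʒ/; voiced obstruents become voiceless word-finally, yielding [ʃ] there.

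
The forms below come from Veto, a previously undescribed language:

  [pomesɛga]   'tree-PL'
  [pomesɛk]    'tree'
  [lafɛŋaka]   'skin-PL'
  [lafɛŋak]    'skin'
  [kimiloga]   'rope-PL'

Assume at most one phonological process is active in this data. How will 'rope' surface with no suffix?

In [pomesɛga] and [pomesɛk] the final segment of 'tree' alternates: [g] ~ [k].
Compare 'skin', with invariant [k] in [lafɛŋaka] and [lafɛŋak]: an analysis with underlying /k/ and a rule producing [g] before the PL suffix would wrongly predict alternation here too.
The alternation reflects word-final obstruent devoicing: voiced obstruents become voiceless word-finally. /g/ is underlying.
From [kimiloga] the stem 'rope' is /kimilog/; word-finally this yields [kimilok].

[kimilok]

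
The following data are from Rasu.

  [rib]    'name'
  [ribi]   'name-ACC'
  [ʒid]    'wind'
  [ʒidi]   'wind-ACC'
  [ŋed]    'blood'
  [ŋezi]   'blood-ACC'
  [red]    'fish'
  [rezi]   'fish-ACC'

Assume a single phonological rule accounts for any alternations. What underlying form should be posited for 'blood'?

/ŋez/

In [ŋed] and [ŋezi] the final segment of 'blood' alternates: [d] ~ [z].
Compare 'wind', with invariant [d] in [ʒid] and [ʒidi]: an analysis with underlying /d/ and a rule producing [z] before the ACC suffix would wrongly predict alternation here too.
Therefore /z/ is basic and [d] is derived by word-final hardening (voiced fricatives become stops word-finally).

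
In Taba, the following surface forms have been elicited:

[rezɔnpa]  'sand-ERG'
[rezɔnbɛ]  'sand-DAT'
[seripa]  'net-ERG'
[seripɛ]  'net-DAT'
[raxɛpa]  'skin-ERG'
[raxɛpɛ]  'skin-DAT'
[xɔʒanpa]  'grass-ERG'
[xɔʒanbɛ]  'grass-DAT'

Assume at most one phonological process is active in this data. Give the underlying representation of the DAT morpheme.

/-bɛ/

The DAT suffix surfaces as [-bɛ] and [-pɛ], depending on the final segment of the stem.
By contrast the ERG suffix keeps its initial [p] throughout — that segment must be underlying.
So the underlying form is /-bɛ/, and voiced stops become voiceless after a vowel.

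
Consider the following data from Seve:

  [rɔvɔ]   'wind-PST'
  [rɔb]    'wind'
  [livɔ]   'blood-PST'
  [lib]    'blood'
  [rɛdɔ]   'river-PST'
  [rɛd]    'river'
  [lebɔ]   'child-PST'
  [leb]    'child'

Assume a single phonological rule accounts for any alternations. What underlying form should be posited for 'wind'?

The root 'wind' surfaces as [rɔvɔ] and [rɔb], with a stem-final [v] ~ [b] alternation.
But 'child' keeps [b] in both environments ([lebɔ], [leb]), so there is no rule changing /b/ to [v] before the PST suffix.
The underlying segment must be /v/; voiced fricatives become stops word-finally, yielding [b] there.

/rɔv/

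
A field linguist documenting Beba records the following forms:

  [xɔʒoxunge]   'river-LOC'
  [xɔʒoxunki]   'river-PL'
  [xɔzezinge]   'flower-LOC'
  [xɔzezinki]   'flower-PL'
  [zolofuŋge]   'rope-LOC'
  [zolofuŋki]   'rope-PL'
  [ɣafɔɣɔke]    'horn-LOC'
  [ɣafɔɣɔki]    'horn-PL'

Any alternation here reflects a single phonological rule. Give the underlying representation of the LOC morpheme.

The LOC suffix surfaces as [-ge] and [-ke], depending on the final segment of the stem.
By contrast the PL suffix keeps its initial [k] throughout — that segment must be underlying.
So the underlying form is /-ge/, and voiced stops become voiceless after a vowel.

/-ge/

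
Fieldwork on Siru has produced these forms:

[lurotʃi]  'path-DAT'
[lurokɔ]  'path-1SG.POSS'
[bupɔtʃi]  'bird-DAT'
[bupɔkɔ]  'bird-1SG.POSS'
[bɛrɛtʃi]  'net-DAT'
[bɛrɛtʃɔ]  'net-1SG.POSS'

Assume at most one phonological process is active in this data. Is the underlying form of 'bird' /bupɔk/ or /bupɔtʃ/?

The stem for 'bird' ends in [tʃ] in [bupɔtʃi] but [k] in [bupɔkɔ].
But 'net' keeps [tʃ] in both environments ([bɛrɛtʃi], [bɛrɛtʃɔ]), so there is no rule changing /tʃ/ to [k] before the 1SG.POSS suffix.
The underlying segment must be /k/; /k/ becomes palato-alveolar [tʃ] before a front vowel, yielding [tʃ] there.

/bupɔk/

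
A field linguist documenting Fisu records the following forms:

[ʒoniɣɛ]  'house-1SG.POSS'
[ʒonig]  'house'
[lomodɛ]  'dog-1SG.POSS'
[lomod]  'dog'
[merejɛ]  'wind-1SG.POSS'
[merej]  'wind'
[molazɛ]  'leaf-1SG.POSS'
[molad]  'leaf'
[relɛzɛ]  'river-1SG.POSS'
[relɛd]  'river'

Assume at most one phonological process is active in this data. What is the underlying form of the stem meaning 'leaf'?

The root 'leaf' surfaces as [molazɛ] and [molad], with a stem-final [z] ~ [d] alternation.
But 'dog' keeps [d] in both environments ([lomodɛ], [lomod]), so there is no rule changing /d/ to [z] before the 1SG.POSS suffix.
Therefore /z/ is basic and [d] is derived by word-final hardening (voiced fricatives become stops word-finally).

/molaz/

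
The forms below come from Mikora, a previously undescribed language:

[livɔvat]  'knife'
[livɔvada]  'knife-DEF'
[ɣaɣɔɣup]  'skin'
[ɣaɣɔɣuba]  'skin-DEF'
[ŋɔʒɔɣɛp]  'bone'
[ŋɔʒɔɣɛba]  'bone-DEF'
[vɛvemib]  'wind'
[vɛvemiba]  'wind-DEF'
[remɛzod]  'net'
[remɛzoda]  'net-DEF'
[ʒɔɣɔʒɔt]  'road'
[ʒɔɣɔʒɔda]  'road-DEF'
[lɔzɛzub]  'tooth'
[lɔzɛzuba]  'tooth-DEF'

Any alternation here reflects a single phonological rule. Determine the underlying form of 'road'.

'road' shows [t] ~ [d] at the end of the stem ([ʒɔɣɔʒɔt] vs [ʒɔɣɔʒɔda]).
But 'net' keeps [d] in both environments ([remɛzod], [remɛzoda]), so there is no rule changing /d/ to [t] in isolation.
Therefore /t/ is basic and [d] is derived by intervocalic voicing (voiceless stops become voiced between vowels).
Hence 'road' is /ʒɔɣɔʒɔt/ underlyingly.

/ʒɔɣɔʒɔt/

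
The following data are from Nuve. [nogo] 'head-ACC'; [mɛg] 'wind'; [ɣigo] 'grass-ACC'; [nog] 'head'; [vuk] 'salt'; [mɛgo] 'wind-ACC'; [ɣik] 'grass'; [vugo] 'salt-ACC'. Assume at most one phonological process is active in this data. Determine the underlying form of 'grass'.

The stem for 'grass' ends in [g] in [ɣigo] but [k] in [ɣik].
But 'head' keeps [g] in both environments ([nogo], [nog]), so there is no rule changing /g/ to [k] in isolation.
Therefore /k/ is basic and [g] is derived by intervocalic voicing (voiceless stops become voiced between vowels).

/ɣik/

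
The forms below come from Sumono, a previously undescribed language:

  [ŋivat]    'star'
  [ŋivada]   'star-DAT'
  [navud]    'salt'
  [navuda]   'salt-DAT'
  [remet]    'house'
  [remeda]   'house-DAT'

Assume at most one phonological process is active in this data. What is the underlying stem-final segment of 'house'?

The root 'house' surfaces as [remet] and [remeda], with a stem-final [t] ~ [d] alternation.
But 'salt' keeps [d] in both environments ([navud], [navuda]), so there is no rule changing /d/ to [t] in isolation.
So /t/ is underlying, and a rule of intervocalic voicing — voiceless stops become voiced between vowels — gives [d].

/t/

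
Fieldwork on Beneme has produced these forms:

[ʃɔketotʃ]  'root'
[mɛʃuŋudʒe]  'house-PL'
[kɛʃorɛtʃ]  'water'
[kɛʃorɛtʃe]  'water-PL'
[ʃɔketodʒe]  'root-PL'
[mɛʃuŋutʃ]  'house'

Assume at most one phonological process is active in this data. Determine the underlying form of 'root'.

/ʃɔketodʒ/

'root' shows [dʒ] ~ [tʃ] at the end of the stem ([ʃɔketodʒe] vs [ʃɔketotʃ]).
Compare 'water', with invariant [tʃ] in [kɛʃorɛtʃe] and [kɛʃorɛtʃ]: an analysis with underlying /tʃ/ and a rule producing [dʒ] before the PL suffix would wrongly predict alternation here too.
The underlying segment must be /dʒ/; voiced obstruents become voiceless word-finally, yielding [tʃ] there.
Hence 'root' is /ʃɔketodʒ/ underlyingly.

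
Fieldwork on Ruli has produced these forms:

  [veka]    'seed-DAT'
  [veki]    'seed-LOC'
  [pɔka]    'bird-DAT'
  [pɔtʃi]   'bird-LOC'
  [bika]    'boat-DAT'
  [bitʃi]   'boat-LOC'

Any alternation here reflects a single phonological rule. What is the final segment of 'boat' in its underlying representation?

/tʃ/

The root 'boat' surfaces as [bika] and [bitʃi], with a stem-final [k] ~ [tʃ] alternation.
The stem 'seed' ([veka], [veki]) shows [k] unchanged in both environments, so [k] cannot be basic with [tʃ] derived before the LOC suffix.
The alternation reflects depalatalization: palato-alveolar /tʃ/ becomes [k] when no front vowel follows. /tʃ/ is underlying.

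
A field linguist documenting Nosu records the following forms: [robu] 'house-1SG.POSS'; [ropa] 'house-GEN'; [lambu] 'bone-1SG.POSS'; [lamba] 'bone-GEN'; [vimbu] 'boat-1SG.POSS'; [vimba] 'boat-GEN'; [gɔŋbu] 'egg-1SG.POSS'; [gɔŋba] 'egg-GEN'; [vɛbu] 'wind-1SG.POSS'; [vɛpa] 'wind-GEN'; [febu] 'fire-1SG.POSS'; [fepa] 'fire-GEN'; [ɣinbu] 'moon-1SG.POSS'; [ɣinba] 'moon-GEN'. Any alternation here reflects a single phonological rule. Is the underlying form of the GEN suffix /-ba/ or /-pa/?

/-pa/

The GEN morpheme has two allomorphs, [-ba] and [-pa].
The 1SG.POSS suffix, which begins with [b], is invariant after every stem; so [b] is not altered by any rule here.
So the underlying form is /-pa/, and voiceless stops become voiced after a nasal.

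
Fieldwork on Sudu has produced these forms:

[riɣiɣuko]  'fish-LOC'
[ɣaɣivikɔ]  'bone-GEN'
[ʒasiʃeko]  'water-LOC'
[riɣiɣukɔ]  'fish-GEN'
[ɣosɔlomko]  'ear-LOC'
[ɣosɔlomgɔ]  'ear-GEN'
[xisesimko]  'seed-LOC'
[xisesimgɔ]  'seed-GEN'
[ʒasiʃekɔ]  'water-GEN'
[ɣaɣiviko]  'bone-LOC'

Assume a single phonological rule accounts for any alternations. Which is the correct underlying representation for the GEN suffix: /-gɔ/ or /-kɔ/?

The GEN suffix surfaces as [-gɔ] and [-kɔ], depending on the final segment of the stem.
The LOC suffix, which begins with [k], is invariant after every stem; so [k] is not altered by any rule here.
So the underlying form is /-gɔ/, and voiced stops become voiceless after a vowel.

/-gɔ/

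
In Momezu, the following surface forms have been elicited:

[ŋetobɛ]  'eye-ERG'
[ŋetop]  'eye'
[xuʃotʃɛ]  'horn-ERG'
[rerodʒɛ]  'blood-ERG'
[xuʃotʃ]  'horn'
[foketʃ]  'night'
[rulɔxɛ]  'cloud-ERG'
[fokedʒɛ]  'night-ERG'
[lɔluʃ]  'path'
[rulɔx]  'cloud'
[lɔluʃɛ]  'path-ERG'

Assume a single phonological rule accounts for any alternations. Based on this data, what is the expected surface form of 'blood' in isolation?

The stem for 'night' ends in [tʃ] in [foketʃ] but [dʒ] in [fokedʒɛ].
If /tʃ/ were underlying and a rule turned it into [dʒ] before the ERG suffix, 'horn' would also alternate; but it has [tʃ] in both [xuʃotʃ] and [xuʃotʃɛ].
So /dʒ/ is underlying, and a rule of word-final obstruent devoicing — voiced obstruents become voiceless word-finally — gives [tʃ].
The one attested form of 'blood', [rerodʒɛ], shows underlying /rerodʒ/. Applying the same rule word-finally gives [rerotʃ].

[rerotʃ]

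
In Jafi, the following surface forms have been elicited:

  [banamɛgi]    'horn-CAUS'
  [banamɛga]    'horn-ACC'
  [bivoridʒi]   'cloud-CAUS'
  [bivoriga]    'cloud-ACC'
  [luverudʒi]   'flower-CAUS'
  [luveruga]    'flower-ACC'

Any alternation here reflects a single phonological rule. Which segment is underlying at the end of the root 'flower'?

The stem for 'flower' ends in [dʒ] in [luverudʒi] but [g] in [luveruga].
The stem 'horn' ([banamɛgi], [banamɛga]) shows [g] unchanged in both environments, so [g] cannot be basic with [dʒ] derived before the CAUS suffix.
The underlying segment must be /dʒ/; palato-alveolar /dʒ/ becomes [g] when no front vowel follows, yielding [g] there.

/dʒ/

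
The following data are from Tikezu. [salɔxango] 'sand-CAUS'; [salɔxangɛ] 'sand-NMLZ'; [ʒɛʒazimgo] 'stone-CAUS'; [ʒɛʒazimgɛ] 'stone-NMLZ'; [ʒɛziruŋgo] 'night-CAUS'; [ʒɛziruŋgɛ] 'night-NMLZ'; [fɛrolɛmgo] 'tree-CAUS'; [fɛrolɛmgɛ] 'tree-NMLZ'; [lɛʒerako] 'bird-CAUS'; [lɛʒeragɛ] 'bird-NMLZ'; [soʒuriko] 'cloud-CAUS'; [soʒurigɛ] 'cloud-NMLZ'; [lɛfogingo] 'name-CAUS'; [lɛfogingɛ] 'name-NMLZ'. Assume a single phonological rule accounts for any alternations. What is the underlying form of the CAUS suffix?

/-ko/

The CAUS morpheme has two allomorphs, [-go] and [-ko].
The NMLZ suffix, which begins with [g], is invariant after every stem; so [g] is not altered by any rule here.
The CAUS suffix is therefore /-ko/ underlyingly, with post-nasal voicing: voiceless stops become voiced after a nasal.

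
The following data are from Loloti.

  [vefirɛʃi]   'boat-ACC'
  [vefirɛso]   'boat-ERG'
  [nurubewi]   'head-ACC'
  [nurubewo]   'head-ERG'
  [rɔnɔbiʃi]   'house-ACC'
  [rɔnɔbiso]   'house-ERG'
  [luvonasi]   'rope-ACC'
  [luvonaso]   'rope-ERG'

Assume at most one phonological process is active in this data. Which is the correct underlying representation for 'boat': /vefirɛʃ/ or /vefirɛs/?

/vefirɛʃ/

The stem for 'boat' ends in [ʃ] in [vefirɛʃi] but [s] in [vefirɛso].
But 'rope' keeps [s] in both environments ([luvonasi], [luvonaso]), so there is no rule changing /s/ to [ʃ] before the ACC suffix.
Therefore /ʃ/ is basic and [s] is derived by depalatalization (palato-alveolar /ʃ/ becomes [s] when no front vowel follows).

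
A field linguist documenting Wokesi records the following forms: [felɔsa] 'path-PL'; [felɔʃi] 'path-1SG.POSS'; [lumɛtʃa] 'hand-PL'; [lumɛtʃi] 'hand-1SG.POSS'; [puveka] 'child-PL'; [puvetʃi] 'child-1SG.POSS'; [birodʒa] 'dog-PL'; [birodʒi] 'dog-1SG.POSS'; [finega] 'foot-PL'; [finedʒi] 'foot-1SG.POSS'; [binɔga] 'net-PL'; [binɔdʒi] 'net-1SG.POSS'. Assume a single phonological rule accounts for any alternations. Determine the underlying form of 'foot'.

The stem for 'foot' ends in [g] in [finega] but [dʒ] in [finedʒi].
If /dʒ/ were underlying and a rule turned it into [g] before the PL suffix, 'dog' would also alternate; but it has [dʒ] in both [birodʒa] and [birodʒi].
So /g/ is underlying, and a rule of palatalization before a front vowel — /k/, /g/ and /s/ become palato-alveolar [tʃ], [dʒ] and [ʃ] before a front vowel — gives [dʒ].

/fineg/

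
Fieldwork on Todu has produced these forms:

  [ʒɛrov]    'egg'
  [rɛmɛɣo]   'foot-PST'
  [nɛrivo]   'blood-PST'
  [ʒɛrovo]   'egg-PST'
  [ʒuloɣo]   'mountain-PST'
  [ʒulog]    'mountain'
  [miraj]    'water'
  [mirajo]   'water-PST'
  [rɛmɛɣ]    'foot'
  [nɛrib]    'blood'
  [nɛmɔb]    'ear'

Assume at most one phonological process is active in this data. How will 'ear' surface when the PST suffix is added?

[nɛmɔvo]

The root 'blood' surfaces as [nɛrib] and [nɛrivo], with a stem-final [b] ~ [v] alternation.
If /v/ were underlying and a rule turned it into [b] in isolation, 'egg' would also alternate; but it has [v] in both [ʒɛrov] and [ʒɛrovo].
So /b/ is underlying, and a rule of intervocalic spirantization — voiced stops become fricatives between vowels — gives [v].
The one attested form of 'ear', [nɛmɔb], shows underlying /nɛmɔb/. Applying the same rule between vowels gives [nɛmɔvo].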